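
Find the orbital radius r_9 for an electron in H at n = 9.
4.2863 nm (or 42.8633 Å)

The Bohr radius formula is:
r_n = n² a₀ / Z

where a₀ = 0.0529177 nm is the Bohr radius.

For H (Z = 1) at n = 9:
r_9 = 9² × 0.0529177 nm / 1
r_9 = 81 × 0.0529177 nm / 1
r_9 = 4.28633 nm / 1
r_9 = 4.2863 nm

The electron orbits at approximately 4.2863 nm from the nucleus.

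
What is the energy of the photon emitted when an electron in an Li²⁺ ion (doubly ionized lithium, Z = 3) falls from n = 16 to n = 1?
121.9730 eV

The energy levels are E_n = -13.6057 Z² eV / n².

Energy at n = 16: E_16 = -13.6057 × 3² / 16² = -0.4783254 eV
Energy at n = 1: E_1 = -13.6057 × 3² / 1² = -122.4513000 eV

For emission (electron falling to lower state), the photon energy is:
E_photon = E_16 - E_1 = |-0.4783254 - (-122.4513000)|
E_photon = 121.9730 eV

This energy is carried away by the emitted photon.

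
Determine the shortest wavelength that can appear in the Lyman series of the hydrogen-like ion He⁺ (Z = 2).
22.78 nm

The series limit corresponds to the transition from n = ∞ to n = 1.
This is the highest energy (shortest wavelength) transition in the Lyman series.

E_∞ = 0 eV
E_1 = -13.6057 × 2² / 1² = -54.4228 eV

Energy at series limit:
ΔE = E_∞ - E_1 = 0 - (-54.4228) = 54.4228 eV
λ = hc/E = 1239.84 eV·nm / 54.4228 eV = 22.78 nm

This energy equals the ionization energy from the n = 1 state of He⁺.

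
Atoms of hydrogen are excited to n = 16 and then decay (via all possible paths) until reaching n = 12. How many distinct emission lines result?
10

The electron can occupy levels n = 12, 13, ..., 16 during de-excitation — that is m = 16 - 12 + 1 = 5 distinct levels.

The number of distinct spectral lines equals the number of ways to choose 2 of these m levels (each pair gives one possible emission transition):

Number of lines = m(m-1)/2 = 5×4/2 = 10

These correspond to all possible transitions between the 5 levels:
16 → 15, 16 → 14, 16 → 13, 16 → 12, 15 → 14, 15 → 13, 15 → 12, 14 → 13...

Each transition produces a photon with a unique energy (and thus wavelength). This count does not depend on Z.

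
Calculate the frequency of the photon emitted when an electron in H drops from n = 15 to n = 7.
5.252e+13 Hz

First, find the transition energy:
E_15 = -13.6057 / 15² = -0.06046978 eV
E_7 = -13.6057 / 7² = -0.27766735 eV
|ΔE| = |E_7 - E_15| = 0.21719757 eV

Convert to Joules: E = 0.21719757 eV × (1.602177 × 10⁻¹⁹ J/eV) = 3.47989e-20 J

Using E = hf:
f = E/h = 3.47989e-20 J / (6.62607 × 10⁻³⁴ J·s)
f = 5.252e+13 Hz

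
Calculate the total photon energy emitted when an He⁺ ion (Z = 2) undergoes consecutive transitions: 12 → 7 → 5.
1.799 eV

The energy levels of He⁺ are E_n = -13.6057 × 2² / n² eV.

First transition (12 → 7):
ΔE₁ = |E_7 - E_12|
ΔE₁ = |-1.110669388 - (-0.377936111)| = 0.732733 eV

Second transition (7 → 5):
ΔE₂ = |E_5 - E_7|
ΔE₂ = |-2.176912000 - (-1.110669388)| = 1.066243 eV

Total energy released:
E_total = ΔE₁ + ΔE₂ = 0.732733 + 1.066243 = 1.799 eV

Note: This equals the direct transition 12 → 5: 1.799 eV ✓
Energy is conserved regardless of the path taken.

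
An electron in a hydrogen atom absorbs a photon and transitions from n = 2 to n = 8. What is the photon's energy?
3.18884 eV

The energy levels of a hydrogen-like atom are E_n = -13.6057 eV / n².

Energy at n = 2: E_2 = -13.6057 / 2² = -3.40142500 eV
Energy at n = 8: E_8 = -13.6057 / 8² = -0.21258906 eV

The excitation energy is the difference:
ΔE = E_8 - E_2
ΔE = -0.21258906 - (-3.40142500)
ΔE = 3.18884 eV

Since this is positive, energy must be absorbed (photon absorption).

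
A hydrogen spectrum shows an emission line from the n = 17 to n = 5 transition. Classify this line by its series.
Pfund series

The spectral series in hydrogen are named based on the final (lower) energy level:
- Lyman series: n_final = 1 (ultraviolet)
- Balmer series: n_final = 2 (visible/near-UV)
- Paschen series: n_final = 3 (infrared)
- Brackett series: n_final = 4 (infrared)
- Pfund series: n_final = 5 (far infrared)

Since this transition ends at n = 5, it belongs to the Pfund series.

For reference, this 17 → 5 line has photon energy
ΔE = 13.6057 eV × (1/5² - 1/17²) = 0.49714945 eV,
corresponding to wavelength λ = hc/ΔE = 1239.84 eV·nm / 0.49714945 eV = 2493.90 nm in the far infrared region.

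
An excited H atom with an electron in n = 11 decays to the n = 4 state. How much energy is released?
0.737912 eV

The energy levels are E_n = -13.6057 eV / n².

Energy at n = 11: E_11 = -13.6057 / 11² = -0.112443802 eV
Energy at n = 4: E_4 = -13.6057 / 4² = -0.850356250 eV

For emission (electron falling to lower state), the photon energy is:
E_photon = E_11 - E_4 = |-0.112443802 - (-0.850356250)|
E_photon = 0.737912 eV

This energy is carried away by the emitted photon.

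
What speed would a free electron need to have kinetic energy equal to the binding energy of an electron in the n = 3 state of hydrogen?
7.29e+05 m/s (or 0.243246% of c)

The binding energy at n = 3 for hydrogen is:
E_3 = -13.6057/3² = -1.51174444 eV
|E_3| = 1.51174444 eV

Convert to Joules:
KE = 1.51174444 eV × (1.602177 × 10⁻¹⁹ J/eV) = 2.4221e-19 J

Using KE = ½mv²:
v = √(2·KE/m_e)
v = √(2 × 2.4221e-19 J / 9.10938 × 10⁻³¹ kg)
v = 7.29e+05 m/s

This is approximately 0.243246% the speed of light.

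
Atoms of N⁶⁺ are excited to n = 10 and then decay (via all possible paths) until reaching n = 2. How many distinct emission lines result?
36

The electron can occupy levels n = 2, 3, ..., 10 during de-excitation — that is m = 10 - 2 + 1 = 9 distinct levels.

The number of distinct spectral lines equals the number of ways to choose 2 of these m levels (each pair gives one possible emission transition):

Number of lines = m(m-1)/2 = 9×8/2 = 36

These correspond to all possible transitions between the 9 levels:
10 → 9, 10 → 8, 10 → 7, 10 → 6, 10 → 5, 10 → 4, 10 → 3, 10 → 2...

Each transition produces a photon with a unique energy (and thus wavelength). This count does not depend on Z.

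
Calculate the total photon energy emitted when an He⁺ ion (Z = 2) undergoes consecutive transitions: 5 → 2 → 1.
52.2459 eV

The energy levels of He⁺ are E_n = -13.6057 × 2² / n² eV.

First transition (5 → 2):
ΔE₁ = |E_2 - E_5|
ΔE₁ = |-13.6057000000 - (-2.1769120000)| = 11.4287880 eV

Second transition (2 → 1):
ΔE₂ = |E_1 - E_2|
ΔE₂ = |-54.4228000000 - (-13.6057000000)| = 40.8171000 eV

Total energy released:
E_total = ΔE₁ + ΔE₂ = 11.4287880 + 40.8171000 = 52.2459 eV

Note: This equals the direct transition 5 → 1: 52.2459 eV ✓
Energy is conserved regardless of the path taken.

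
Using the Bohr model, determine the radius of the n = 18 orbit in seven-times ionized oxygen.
2.14317 nm (or 21.43168 Å)

The Bohr radius formula is:
r_n = n² a₀ / Z

where a₀ = 0.05291772 nm is the Bohr radius.

For O⁷⁺ (Z = 8) at n = 18:
r_18 = 18² × 0.05291772 nm / 8
r_18 = 324 × 0.05291772 nm / 8
r_18 = 17.145341 nm / 8
r_18 = 2.14317 nm

The electron orbits at approximately 2.14317 nm from the nucleus.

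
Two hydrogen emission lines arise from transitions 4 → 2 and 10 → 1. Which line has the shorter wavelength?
10 → 1

Calculate the energy for each transition:

Transition 4 → 2:
ΔE₁ = |E_2 - E_4| = |-13.6057/2² - (-13.6057/4²)|
ΔE₁ = |-3.4014250000 - (-0.8503562500)| = 2.5510688 eV

Transition 10 → 1:
ΔE₂ = |E_1 - E_10| = |-13.6057/1² - (-13.6057/10²)|
ΔE₂ = |-13.6057000000 - (-0.1360570000)| = 13.4696430 eV

Since 13.4696430 eV > 2.5510688 eV, the transition 10 → 1 emits the more energetic photon.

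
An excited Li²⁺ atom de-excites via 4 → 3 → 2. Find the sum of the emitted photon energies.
22.96 eV

The energy levels of Li²⁺ are E_n = -13.6057 × 3² / n² eV.

First transition (4 → 3):
ΔE₁ = |E_3 - E_4|
ΔE₁ = |-13.60570000 - (-7.65320625)| = 5.95249 eV

Second transition (3 → 2):
ΔE₂ = |E_2 - E_3|
ΔE₂ = |-30.61282500 - (-13.60570000)| = 17.00713 eV

Total energy released:
E_total = ΔE₁ + ΔE₂ = 5.95249 + 17.00713 = 22.96 eV

Note: This equals the direct transition 4 → 2: 22.96 eV ✓
Energy is conserved regardless of the path taken.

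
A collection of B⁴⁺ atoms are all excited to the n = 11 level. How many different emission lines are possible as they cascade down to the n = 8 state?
6

The electron can occupy levels n = 8, 9, ..., 11 during de-excitation — that is m = 11 - 8 + 1 = 4 distinct levels.

The number of distinct spectral lines equals the number of ways to choose 2 of these m levels (each pair gives one possible emission transition):

Number of lines = m(m-1)/2 = 4×3/2 = 6

These correspond to all possible transitions between the 4 levels:
11 → 10, 11 → 9, 11 → 8, 10 → 9, 10 → 8, 9 → 8

Each transition produces a photon with a unique energy (and thus wavelength). This count does not depend on Z.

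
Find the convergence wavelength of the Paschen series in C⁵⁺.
22.78 nm

The series limit corresponds to the transition from n = ∞ to n = 3.
This is the highest energy (shortest wavelength) transition in the Paschen series.

E_∞ = 0 eV
E_3 = -13.6057 × 6² / 3² = -54.4228 eV

Energy at series limit:
ΔE = E_∞ - E_3 = 0 - (-54.4228) = 54.4228 eV
λ = hc/E = 1239.84 eV·nm / 54.4228 eV = 22.78 nm

This energy equals the ionization energy from the n = 3 state of C⁵⁺.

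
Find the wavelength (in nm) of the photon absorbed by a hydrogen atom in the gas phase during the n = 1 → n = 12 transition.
91.7638 nm

First, find the transition energy using E_n = -13.6057 / n² eV:
E_1 = -13.6057 / 1² = -13.605700 eV
E_12 = -13.6057 / 12² = -0.094484 eV

Photon energy: |ΔE| = |E_12 - E_1| = 13.511216 eV

Convert to wavelength using E = hc/λ with hc = 1239.84 eV·nm:
λ = hc/E = 1239.84 eV·nm / 13.511216 eV
λ = 91.7638 nm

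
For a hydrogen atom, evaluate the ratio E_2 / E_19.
90.25000

Using E_n = -13.6057 Z² / n² eV with Z = 1:

E_2 = -13.6057 / 2² = -13.6057 / 4 = -3.40142500000 eV
E_19 = -13.6057 / 19² = -13.6057 / 361 = -0.03768891967 eV

The ratio is:
E_2/E_19 = (-3.40142500000) / (-0.03768891967)
E_2/E_19 = (-13.6057/4) / (-13.6057/361)
E_2/E_19 = 361/4
E_2/E_19 = 90.25000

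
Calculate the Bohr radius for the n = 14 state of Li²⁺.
3.4573 nm (or 34.5729 Å)

The Bohr radius formula is:
r_n = n² a₀ / Z

where a₀ = 0.0529177 nm is the Bohr radius.

For Li²⁺ (Z = 3) at n = 14:
r_14 = 14² × 0.0529177 nm / 3
r_14 = 196 × 0.0529177 nm / 3
r_14 = 10.37187 nm / 3
r_14 = 3.4573 nm

The electron orbits at approximately 3.4573 nm from the nucleus.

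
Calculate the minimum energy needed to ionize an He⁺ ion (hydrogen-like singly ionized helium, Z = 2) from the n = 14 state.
0.2777 eV

The ionization energy is the energy needed to remove the electron completely (n → ∞).

For a hydrogen-like ion with Z = 2, E_n = -13.6057 Z² / n² eV.

At n = 14: E_14 = -13.6057 × 2² / 14² = -0.2776673 eV
At n = ∞: E_∞ = 0 eV

Ionization energy = E_∞ - E_14 = 0 - (-0.2776673) = 0.2776673 eV
Ionization energy ≈ 0.2777 eV

This is also called the binding energy of the electron in state n = 14.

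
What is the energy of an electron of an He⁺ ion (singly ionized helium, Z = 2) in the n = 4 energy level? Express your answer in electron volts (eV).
-3.40 eV

The energy levels of a hydrogen-like atom are given by:
E_n = -13.6057 Z² / n² eV  (with Z = 2 for He⁺)

For n = 4:
E_4 = -13.6057 × 2² / 4²
E_4 = -13.6057 × 4 / 16
E_4 = -3.40 eV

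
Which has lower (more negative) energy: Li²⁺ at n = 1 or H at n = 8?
Li²⁺ at n = 1 (E = -122.4513 eV)

Using E_n = -13.6057 Z² / n² eV:

Li²⁺ (Z = 3) at n = 1:
E = -13.6057 × 3² / 1² = -13.6057 × 9 / 1 = -122.4513000 eV

H (Z = 1) at n = 8:
E = -13.6057 × 1² / 8² = -13.6057 × 1 / 64 = -0.2125891 eV

Since -122.4513000 eV < -0.2125891 eV,
Li²⁺ at n = 1 is more tightly bound (requires more energy to ionize).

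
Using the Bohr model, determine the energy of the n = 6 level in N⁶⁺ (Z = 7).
-18.5189 eV

For hydrogen-like ions, the energy levels scale with Z²:
E_n = -13.6057 Z² / n² eV

For N⁶⁺ (Z = 7) at n = 6:
E_6 = -13.6057 × 7² / 6²
E_6 = -13.6057 × 49 / 36
E_6 = -666.6793 / 36
E_6 = -18.5189 eV

The energy is 49 times more negative than hydrogen at the same n due to the stronger nuclear charge.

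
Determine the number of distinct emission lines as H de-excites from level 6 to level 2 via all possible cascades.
10

The electron can occupy levels n = 2, 3, ..., 6 during de-excitation — that is m = 6 - 2 + 1 = 5 distinct levels.

The number of distinct spectral lines equals the number of ways to choose 2 of these m levels (each pair gives one possible emission transition):

Number of lines = m(m-1)/2 = 5×4/2 = 10

These correspond to all possible transitions between the 5 levels:
6 → 5, 6 → 4, 6 → 3, 6 → 2, 5 → 4, 5 → 3, 5 → 2, 4 → 3...

Each transition produces a photon with a unique energy (and thus wavelength). This count does not depend on Z.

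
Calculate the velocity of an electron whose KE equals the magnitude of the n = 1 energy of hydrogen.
2.188e+06 m/s (or 0.72974% of c)

The binding energy at n = 1 for hydrogen is:
E_1 = -13.6057/1² = -13.6057000 eV
|E_1| = 13.6057000 eV

Convert to Joules:
KE = 13.6057000 eV × (1.602177 × 10⁻¹⁹ J/eV) = 2.17987e-18 J

Using KE = ½mv²:
v = √(2·KE/m_e)
v = √(2 × 2.17987e-18 J / 9.10938 × 10⁻³¹ kg)
v = 2.188e+06 m/s

This is approximately 0.72974% the speed of light.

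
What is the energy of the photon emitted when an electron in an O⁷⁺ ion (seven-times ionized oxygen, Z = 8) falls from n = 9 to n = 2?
206.94102 eV

The energy levels are E_n = -13.6057 Z² eV / n².

Energy at n = 9: E_9 = -13.6057 × 8² / 9² = -10.75018272 eV
Energy at n = 2: E_2 = -13.6057 × 8² / 2² = -217.69120000 eV

For emission (electron falling to lower state), the photon energy is:
E_photon = E_9 - E_2 = |-10.75018272 - (-217.69120000)|
E_photon = 206.94102 eV

This energy is carried away by the emitted photon.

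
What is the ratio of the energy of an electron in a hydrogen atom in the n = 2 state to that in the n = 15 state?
56.2500

Using E_n = -13.6057 Z² / n² eV with Z = 1:

E_2 = -13.6057 / 2² = -13.6057 / 4 = -3.4014250000 eV
E_15 = -13.6057 / 15² = -13.6057 / 225 = -0.0604697778 eV

The ratio is:
E_2/E_15 = (-3.4014250000) / (-0.0604697778)
E_2/E_15 = (-13.6057/4) / (-13.6057/225)
E_2/E_15 = 225/4
E_2/E_15 = 56.2500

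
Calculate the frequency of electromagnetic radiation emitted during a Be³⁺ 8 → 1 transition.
5.18e+16 Hz

First, find the transition energy:
E_8 = -13.6057 × 4² / 8² = -3.4014250 eV
E_1 = -13.6057 × 4² / 1² = -217.6912000 eV
|ΔE| = |E_1 - E_8| = 214.2897750 eV

Convert to Joules: E = 214.2897750 eV × (1.602177 × 10⁻¹⁹ J/eV) = 3.4333e-17 J

Using E = hf:
f = E/h = 3.4333e-17 J / (6.62607 × 10⁻³⁴ J·s)
f = 5.18e+16 Hz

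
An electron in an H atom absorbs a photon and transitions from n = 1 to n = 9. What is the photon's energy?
13.43773 eV

The energy levels of a hydrogen-like atom are E_n = -13.6057 eV / n².

Energy at n = 1: E_1 = -13.6057 / 1² = -13.60570000 eV
Energy at n = 9: E_9 = -13.6057 / 9² = -0.16797160 eV

The excitation energy is the difference:
ΔE = E_9 - E_1
ΔE = -0.16797160 - (-13.60570000)
ΔE = 13.43773 eV

Since this is positive, energy must be absorbed (photon absorption).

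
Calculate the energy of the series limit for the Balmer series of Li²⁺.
30.613 eV

The series limit corresponds to the transition from n = ∞ to n = 2.
This is the highest energy (shortest wavelength) transition in the Balmer series.

E_∞ = 0 eV
E_2 = -13.6057 × 3² / 2² = -30.613 eV

Energy at series limit:
ΔE = E_∞ - E_2 = 0 - (-30.613) = 30.613 eV

This energy equals the ionization energy from the n = 2 state of Li²⁺.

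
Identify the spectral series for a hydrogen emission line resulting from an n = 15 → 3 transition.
Paschen series

The spectral series in hydrogen are named based on the final (lower) energy level:
- Lyman series: n_final = 1 (ultraviolet)
- Balmer series: n_final = 2 (visible/near-UV)
- Paschen series: n_final = 3 (infrared)
- Brackett series: n_final = 4 (infrared)
- Pfund series: n_final = 5 (far infrared)

Since this transition ends at n = 3, it belongs to the Paschen series.

For reference, this 15 → 3 line has photon energy
ΔE = 13.6057 eV × (1/3² - 1/15²) = 1.4512747 eV,
corresponding to wavelength λ = hc/ΔE = 1239.84 eV·nm / 1.4512747 eV = 854.311 nm in the infrared region.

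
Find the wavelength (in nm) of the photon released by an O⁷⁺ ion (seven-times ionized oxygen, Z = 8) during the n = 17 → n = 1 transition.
1.429 nm

First, find the transition energy using E_n = -13.6057 Z² / n² eV:
E_17 = -13.6057 × 8² / 17² = -3.01303 eV
E_1 = -13.6057 × 8² / 1² = -870.76480 eV

Photon energy: |ΔE| = |E_1 - E_17| = 867.75177 eV

Convert to wavelength using E = hc/λ with hc = 1239.84 eV·nm:
λ = hc/E = 1239.84 eV·nm / 867.75177 eV
λ = 1.429 nm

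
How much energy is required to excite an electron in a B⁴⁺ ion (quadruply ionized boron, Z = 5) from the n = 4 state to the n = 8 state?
15.944 eV

The energy levels of a hydrogen-like atom are E_n = -13.6057 Z² eV / n².

Energy at n = 4: E_4 = -13.6057 × 5² / 4² = -21.258906 eV
Energy at n = 8: E_8 = -13.6057 × 5² / 8² = -5.314727 eV

The excitation energy is the difference:
ΔE = E_8 - E_4
ΔE = -5.314727 - (-21.258906)
ΔE = 15.944 eV

Since this is positive, energy must be absorbed (photon absorption).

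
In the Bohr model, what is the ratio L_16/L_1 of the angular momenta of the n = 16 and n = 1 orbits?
16.0000

In the Bohr model, L_n = nℏ, so the ratio is purely the ratio of quantum numbers:

L_16/L_1 = 16ℏ / 1ℏ = 16/1 = 16.0000

The angular momentum scales linearly with n.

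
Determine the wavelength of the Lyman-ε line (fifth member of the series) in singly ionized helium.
23.433 nm

The lines of a series are numbered from the longest wavelength (smallest ΔE) outward; the fifth line is the transition from n = n_f + 5 to n_f.
The Lyman series has all transitions ending at n_f = 1.

For He⁺ (Z = 2), the fifth line (ε-line) is the jump from n = 6 to n = 1:
E_6 = -13.6057 × 2² / 6² = -1.51174 eV
E_1 = -13.6057 × 2² / 1² = -54.42280 eV
ΔE = E_6 - E_1 = 52.91106 eV

λ = hc/E = 1239.84 eV·nm / 52.91106 eV
λ = 23.433 nm

This is the ε-line of the Lyman series in He⁺.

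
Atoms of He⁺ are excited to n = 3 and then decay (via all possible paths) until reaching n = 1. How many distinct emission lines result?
3

The electron can occupy levels n = 1, 2, ..., 3 during de-excitation — that is m = 3 - 1 + 1 = 3 distinct levels.

The number of distinct spectral lines equals the number of ways to choose 2 of these m levels (each pair gives one possible emission transition):

Number of lines = m(m-1)/2 = 3×2/2 = 3

These correspond to all possible transitions between the 3 levels:
3 → 2, 3 → 1, 2 → 1

Each transition produces a photon with a unique energy (and thus wavelength). This count does not depend on Z.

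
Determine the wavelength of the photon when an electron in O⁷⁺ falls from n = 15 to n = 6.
61.02222 nm

First, find the transition energy using E_n = -13.6057 Z² / n² eV:
E_15 = -13.6057 × 8² / 15² = -3.8700658 eV
E_6 = -13.6057 × 8² / 6² = -24.1879111 eV

Photon energy: |ΔE| = |E_6 - E_15| = 20.3178453 eV

Convert to wavelength using E = hc/λ with hc = 1239.84 eV·nm:
λ = hc/E = 1239.84 eV·nm / 20.3178453 eV
λ = 61.02222 nm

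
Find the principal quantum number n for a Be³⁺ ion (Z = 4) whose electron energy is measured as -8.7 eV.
n = 5

The exact energy levels follow E_n = -13.6057 Z² / n² eV with Z = 4.

The measured value (-8.7 eV) is reported to only 2 significant figures, so we must test candidate n values and see which one matches to that precision.

Candidate energies:
  n = 3:  E = -13.6057 × 4² / 3² = -24.187911 eV
  n = 4:  E = -13.6057 × 4² / 4² = -13.605700 eV
  n = 5:  E = -13.6057 × 4² / 5² = -8.707648 eV  ← matches
  n = 6:  E = -13.6057 × 4² / 6² = -6.046978 eV
  n = 7:  E = -13.6057 × 4² / 7² = -4.442678 eV

Checking against the measurement of -8.7 eV (2 sig figs), only n = 5 agrees:
E_5 = -8.707648 eV, which rounds to -8.7 eV ✓

Therefore n = 5.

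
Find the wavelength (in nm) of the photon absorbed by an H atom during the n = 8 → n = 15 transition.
8150.44590 nm

First, find the transition energy using E_n = -13.6057 / n² eV:
E_8 = -13.6057 / 8² = -0.21258906250 eV
E_15 = -13.6057 / 15² = -0.06046977778 eV

Photon energy: |ΔE| = |E_15 - E_8| = 0.15211928472 eV

Convert to wavelength using E = hc/λ with hc = 1239.84 eV·nm:
λ = hc/E = 1239.84 eV·nm / 0.15211928472 eV
λ = 8150.44590 nm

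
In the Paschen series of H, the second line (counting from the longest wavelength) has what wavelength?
1281.46659 nm

The lines of a series are numbered from the longest wavelength (smallest ΔE) outward; the second line is the transition from n = n_f + 2 to n_f.
The Paschen series has all transitions ending at n_f = 3.

For H, the second line (β-line) is the jump from n = 5 to n = 3:
E_5 = -13.6057 / 5² = -0.54422800000 eV
E_3 = -13.6057 / 3² = -1.51174444444 eV
ΔE = E_5 - E_3 = 0.96751644444 eV

λ = hc/E = 1239.84 eV·nm / 0.96751644444 eV
λ = 1281.46659 nm

This is the β-line of the Paschen series in H.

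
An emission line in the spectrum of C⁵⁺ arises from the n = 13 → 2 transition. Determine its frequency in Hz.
2.89078e+16 Hz

First, find the transition energy:
E_13 = -13.6057 × 6² / 13² = -2.898256 eV
E_2 = -13.6057 × 6² / 2² = -122.451300 eV
|ΔE| = |E_2 - E_13| = 119.553044 eV

Convert to Joules: E = 119.553044 eV × (1.602177 × 10⁻¹⁹ J/eV) = 1.9154514e-17 J

Using E = hf:
f = E/h = 1.9154514e-17 J / (6.62607 × 10⁻³⁴ J·s)
f = 2.89078e+16 Hz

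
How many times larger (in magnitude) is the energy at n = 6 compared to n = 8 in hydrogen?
1.77778

Using E_n = -13.6057 Z² / n² eV with Z = 1:

E_6 = -13.6057 / 6² = -13.6057 / 36 = -0.37793611111 eV
E_8 = -13.6057 / 8² = -13.6057 / 64 = -0.21258906250 eV

The ratio is:
E_6/E_8 = (-0.37793611111) / (-0.21258906250)
E_6/E_8 = (-13.6057/36) / (-13.6057/64)
E_6/E_8 = 64/36
E_6/E_8 = 1.77778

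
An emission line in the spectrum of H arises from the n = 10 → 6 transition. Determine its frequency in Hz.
5.849e+13 Hz

First, find the transition energy:
E_10 = -13.6057 / 10² = -0.1360570 eV
E_6 = -13.6057 / 6² = -0.3779361 eV
|ΔE| = |E_6 - E_10| = 0.2418791 eV

Convert to Joules: E = 0.2418791 eV × (1.602177 × 10⁻¹⁹ J/eV) = 3.87533e-20 J

Using E = hf:
f = E/h = 3.87533e-20 J / (6.62607 × 10⁻³⁴ J·s)
f = 5.849e+13 Hz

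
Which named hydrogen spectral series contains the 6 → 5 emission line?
Pfund series

The spectral series in hydrogen are named based on the final (lower) energy level:
- Lyman series: n_final = 1 (ultraviolet)
- Balmer series: n_final = 2 (visible/near-UV)
- Paschen series: n_final = 3 (infrared)
- Brackett series: n_final = 4 (infrared)
- Pfund series: n_final = 5 (far infrared)

Since this transition ends at n = 5, it belongs to the Pfund series.

For reference, this 6 → 5 line has photon energy
ΔE = 13.6057 eV × (1/5² - 1/6²) = 0.1662918889 eV,
corresponding to wavelength λ = hc/ΔE = 1239.84 eV·nm / 0.1662918889 eV = 7455.8056 nm in the far infrared region.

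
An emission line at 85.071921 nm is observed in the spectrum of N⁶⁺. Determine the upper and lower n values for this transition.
n = 13 → n = 6

First, find the photon energy from the wavelength (hc = 1239.84 eV·nm):
E = hc/λ = 1239.84 eV·nm / 85.071921 nm = 14.574021 eV

The energy levels of N⁶⁺ satisfy E_n = -13.6057 × 7² / n² eV, so an emission n_i → n_f releases
ΔE = 13.6057 × 7² × (1/n_f² − 1/n_i²) eV.

Setting ΔE equal to the photon energy:
1/n_f² − 1/n_i² = 14.574021 / (13.6057 × 7²) = 0.021860617

Since 1/n_i² must be positive, we need 1/n_f² > 0.021860617, i.e. n_f ≤ 6. For each allowed n_f, solve n_i = (1/n_f² − 0.021860617)^(−1/2) and check whether it is a whole number:
  n_f = 1: 1/n_i² = 1.000000000 − 0.021860617 = 0.978139383 → n_i = 1.011  (not an integer) ✗
  n_f = 2: 1/n_i² = 0.250000000 − 0.021860617 = 0.228139383 → n_i = 2.094  (not an integer) ✗
  n_f = 3: 1/n_i² = 0.111111111 − 0.021860617 = 0.089250494 → n_i = 3.347  (not an integer) ✗
  n_f = 4: 1/n_i² = 0.062500000 − 0.021860617 = 0.040639383 → n_i = 4.961  (not an integer) ✗
  n_f = 5: 1/n_i² = 0.040000000 − 0.021860617 = 0.018139383 → n_i = 7.425  (not an integer) ✗
  n_f = 6: 1/n_i² = 0.027777778 − 0.021860617 = 0.005917161 → n_i = 13.000  → integer, n_i = 13 ✓

Only n_f = 6 gives an integer upper level, n_i = 13.

The transition is from n = 13 to n = 6 (emission).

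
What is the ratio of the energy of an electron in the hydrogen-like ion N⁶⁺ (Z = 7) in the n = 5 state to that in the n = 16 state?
10.24

Using E_n = -13.6057 Z² / n² eV with Z = 7:

E_5 = -13.6057 × 7² / 5² = -666.6793 / 25 = -26.66717200 eV
E_16 = -13.6057 × 7² / 16² = -666.6793 / 256 = -2.60421602 eV

The ratio is:
E_5/E_16 = (-26.66717200) / (-2.60421602)
E_5/E_16 = (-666.6793/25) / (-666.6793/256)
E_5/E_16 = 256/25
E_5/E_16 = 10.24
(Note: the Z² factors cancel in the ratio.)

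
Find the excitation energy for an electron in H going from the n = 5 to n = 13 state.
0.46372 eV

The energy levels of a hydrogen-like atom are E_n = -13.6057 eV / n².

Energy at n = 5: E_5 = -13.6057 / 5² = -0.54422800 eV
Energy at n = 13: E_13 = -13.6057 / 13² = -0.08050710 eV

The excitation energy is the difference:
ΔE = E_13 - E_5
ΔE = -0.08050710 - (-0.54422800)
ΔE = 0.46372 eV

Since this is positive, energy must be absorbed (photon absorption).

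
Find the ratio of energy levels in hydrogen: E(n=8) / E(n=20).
6.250

Using E_n = -13.6057 Z² / n² eV with Z = 1:

E_8 = -13.6057 / 8² = -13.6057 / 64 = -0.212589063 eV
E_20 = -13.6057 / 20² = -13.6057 / 400 = -0.034014250 eV

The ratio is:
E_8/E_20 = (-0.212589063) / (-0.034014250)
E_8/E_20 = (-13.6057/64) / (-13.6057/400)
E_8/E_20 = 400/64
E_8/E_20 = 6.250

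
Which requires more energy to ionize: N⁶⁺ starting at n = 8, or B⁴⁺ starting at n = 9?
N⁶⁺ at n = 8 (E = -10.4169 eV)

Using E_n = -13.6057 Z² / n² eV:

N⁶⁺ (Z = 7) at n = 8:
E = -13.6057 × 7² / 8² = -13.6057 × 49 / 64 = -10.4168641 eV

B⁴⁺ (Z = 5) at n = 9:
E = -13.6057 × 5² / 9² = -13.6057 × 25 / 81 = -4.1992901 eV

Since -10.4168641 eV < -4.1992901 eV,
N⁶⁺ at n = 8 is more tightly bound (requires more energy to ionize).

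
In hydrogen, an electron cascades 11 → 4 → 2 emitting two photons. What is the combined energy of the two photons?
3.28898 eV

The energy levels of hydrogen are E_n = -13.6057 / n² eV.

First transition (11 → 4):
ΔE₁ = |E_4 - E_11|
ΔE₁ = |-0.85035625000 - (-0.11244380165)| = 0.73791245 eV

Second transition (4 → 2):
ΔE₂ = |E_2 - E_4|
ΔE₂ = |-3.40142500000 - (-0.85035625000)| = 2.55106875 eV

Total energy released:
E_total = ΔE₁ + ΔE₂ = 0.73791245 + 2.55106875 = 3.28898 eV

Note: This equals the direct transition 11 → 2: 3.28898 eV ✓
Energy is conserved regardless of the path taken.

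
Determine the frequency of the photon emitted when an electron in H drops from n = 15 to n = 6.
7.68e+13 Hz

First, find the transition energy:
E_15 = -13.6057 / 15² = -0.060470 eV
E_6 = -13.6057 / 6² = -0.377936 eV
|ΔE| = |E_6 - E_15| = 0.317466 eV

Convert to Joules: E = 0.317466 eV × (1.602177 × 10⁻¹⁹ J/eV) = 5.0864e-20 J

Using E = hf:
f = E/h = 5.0864e-20 J / (6.62607 × 10⁻³⁴ J·s)
f = 7.68e+13 Hz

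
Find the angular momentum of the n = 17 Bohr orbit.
1.79277e-33 J·s (or 17ℏ)

In the Bohr model, angular momentum is quantized:
L = nℏ

where ℏ = h/(2π) = 1.0545718e-34 J·s

For n = 17:
L = 17 × 1.0545718e-34 J·s
L = 1.79277e-33 J·s

This can also be written as L = 17ℏ.
The angular momentum is an integer multiple of the reduced Planck constant.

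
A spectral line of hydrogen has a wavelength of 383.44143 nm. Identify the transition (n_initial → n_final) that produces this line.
n = 9 → n = 2

First, find the photon energy from the wavelength (hc = 1239.84 eV·nm):
E = hc/λ = 1239.84 eV·nm / 383.44143 nm = 3.2334534 eV

The energy levels of hydrogen satisfy E_n = -13.6057 / n² eV, so an emission n_i → n_f releases
ΔE = 13.6057 × (1/n_f² − 1/n_i²) eV.

Setting ΔE equal to the photon energy:
1/n_f² − 1/n_i² = 3.2334534 / 13.6057 = 0.23765432

Since 1/n_i² must be positive, we need 1/n_f² > 0.23765432, i.e. n_f ≤ 2. For each allowed n_f, solve n_i = (1/n_f² − 0.23765432)^(−1/2) and check whether it is a whole number:
  n_f = 1: 1/n_i² = 1.00000000 − 0.23765432 = 0.76234568 → n_i = 1.145  (not an integer) ✗
  n_f = 2: 1/n_i² = 0.25000000 − 0.23765432 = 0.01234568 → n_i = 9.000  → integer, n_i = 9 ✓

Only n_f = 2 gives an integer upper level, n_i = 9.

The transition is from n = 9 to n = 2 (emission).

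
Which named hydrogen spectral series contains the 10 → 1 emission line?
Lyman series

The spectral series in hydrogen are named based on the final (lower) energy level:
- Lyman series: n_final = 1 (ultraviolet)
- Balmer series: n_final = 2 (visible/near-UV)
- Paschen series: n_final = 3 (infrared)
- Brackett series: n_final = 4 (infrared)
- Pfund series: n_final = 5 (far infrared)

Since this transition ends at n = 1, it belongs to the Lyman series.

For reference, this 10 → 1 line has photon energy
ΔE = 13.6057 eV × (1/1² - 1/10²) = 13.46964 eV,
corresponding to wavelength λ = hc/ΔE = 1239.84 eV·nm / 13.46964 eV = 92.047 nm in the ultraviolet region.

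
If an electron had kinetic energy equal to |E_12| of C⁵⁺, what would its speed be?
1.0938e+06 m/s (or 0.364868% of c)

The binding energy at n = 12 for C⁵⁺ is:
E_12 = -13.6057 × 6²/12² = -3.40142500 eV
|E_12| = 3.40142500 eV

Convert to Joules:
KE = 3.40142500 eV × (1.602177 × 10⁻¹⁹ J/eV) = 5.449685e-19 J

Using KE = ½mv²:
v = √(2·KE/m_e)
v = √(2 × 5.449685e-19 J / 9.10938 × 10⁻³¹ kg)
v = 1.0938e+06 m/s

This is approximately 0.364868% the speed of light.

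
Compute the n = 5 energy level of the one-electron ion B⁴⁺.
-13.61 eV

For hydrogen-like ions, the energy levels scale with Z²:
E_n = -13.6057 Z² / n² eV

For B⁴⁺ (Z = 5) at n = 5:
E_5 = -13.6057 × 5² / 5²
E_5 = -13.6057 × 25 / 25
E_5 = -340.1425 / 25
E_5 = -13.61 eV

The energy is 25 times more negative than hydrogen at the same n due to the stronger nuclear charge.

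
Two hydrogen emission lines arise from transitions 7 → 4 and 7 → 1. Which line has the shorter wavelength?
7 → 1

Calculate the energy for each transition:

Transition 7 → 4:
ΔE₁ = |E_4 - E_7| = |-13.6057/4² - (-13.6057/7²)|
ΔE₁ = |-0.85035625 - (-0.27766735)| = 0.57269 eV

Transition 7 → 1:
ΔE₂ = |E_1 - E_7| = |-13.6057/1² - (-13.6057/7²)|
ΔE₂ = |-13.60570000 - (-0.27766735)| = 13.32803 eV

Since 13.32803 eV > 0.57269 eV, the transition 7 → 1 emits the more energetic photon.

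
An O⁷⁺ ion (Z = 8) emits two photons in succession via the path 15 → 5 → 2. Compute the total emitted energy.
213.82113 eV

The energy levels of O⁷⁺ are E_n = -13.6057 × 8² / n² eV.

First transition (15 → 5):
ΔE₁ = |E_5 - E_15|
ΔE₁ = |-34.83059200000 - (-3.87006577778)| = 30.96052622 eV

Second transition (5 → 2):
ΔE₂ = |E_2 - E_5|
ΔE₂ = |-217.69120000000 - (-34.83059200000)| = 182.86060800 eV

Total energy released:
E_total = ΔE₁ + ΔE₂ = 30.96052622 + 182.86060800 = 213.82113 eV

Note: This equals the direct transition 15 → 2: 213.82113 eV ✓
Energy is conserved regardless of the path taken.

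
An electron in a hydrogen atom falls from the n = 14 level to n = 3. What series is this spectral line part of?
Paschen series

The spectral series in hydrogen are named based on the final (lower) energy level:
- Lyman series: n_final = 1 (ultraviolet)
- Balmer series: n_final = 2 (visible/near-UV)
- Paschen series: n_final = 3 (infrared)
- Brackett series: n_final = 4 (infrared)
- Pfund series: n_final = 5 (far infrared)

Since this transition ends at n = 3, it belongs to the Paschen series.

For reference, this 14 → 3 line has photon energy
ΔE = 13.6057 eV × (1/3² - 1/14²) = 1.44232761 eV,
corresponding to wavelength λ = hc/ΔE = 1239.84 eV·nm / 1.44232761 eV = 859.6105 nm in the infrared region.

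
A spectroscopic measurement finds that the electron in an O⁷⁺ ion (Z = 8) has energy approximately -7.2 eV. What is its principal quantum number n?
n = 11

The exact energy levels follow E_n = -13.6057 Z² / n² eV with Z = 8.

The measured value (-7.2 eV) is reported to only 2 significant figures, so we must test candidate n values and see which one matches to that precision.

Candidate energies:
  n = 9:  E = -13.6057 × 8² / 9² = -10.75018 eV
  n = 10:  E = -13.6057 × 8² / 10² = -8.70765 eV
  n = 11:  E = -13.6057 × 8² / 11² = -7.19640 eV  ← matches
  n = 12:  E = -13.6057 × 8² / 12² = -6.04698 eV
  n = 13:  E = -13.6057 × 8² / 13² = -5.15245 eV

Checking against the measurement of -7.2 eV (2 sig figs), only n = 11 agrees:
E_11 = -7.19640 eV, which rounds to -7.2 eV ✓

Therefore n = 11.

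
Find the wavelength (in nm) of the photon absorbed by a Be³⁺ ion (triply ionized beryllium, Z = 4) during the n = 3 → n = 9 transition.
57.6660 nm

First, find the transition energy using E_n = -13.6057 Z² / n² eV:
E_3 = -13.6057 × 4² / 3² = -24.187911 eV
E_9 = -13.6057 × 4² / 9² = -2.687546 eV

Photon energy: |ΔE| = |E_9 - E_3| = 21.500365 eV

Convert to wavelength using E = hc/λ with hc = 1239.84 eV·nm:
λ = hc/E = 1239.84 eV·nm / 21.500365 eV
λ = 57.6660 nm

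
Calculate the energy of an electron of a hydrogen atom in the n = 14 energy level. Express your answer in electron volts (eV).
-0.06942 eV

The energy levels of a hydrogen-like atom are given by:
E_n = -13.6057 eV / n²

For n = 14:
E_14 = -13.6057 eV / 14²
E_14 = -13.6057 eV / 196
E_14 = -0.06942 eV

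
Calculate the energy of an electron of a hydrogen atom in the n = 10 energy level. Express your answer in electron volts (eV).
-0.136057 eV

The energy levels of a hydrogen-like atom are given by:
E_n = -13.6057 eV / n²

For n = 10:
E_10 = -13.6057 eV / 10²
E_10 = -13.6057 eV / 100
E_10 = -0.136057 eV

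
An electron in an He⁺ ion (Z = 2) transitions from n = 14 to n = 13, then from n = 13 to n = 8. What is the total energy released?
0.573 eV

The energy levels of He⁺ are E_n = -13.6057 × 2² / n² eV.

First transition (14 → 13):
ΔE₁ = |E_13 - E_14|
ΔE₁ = |-0.322028402 - (-0.277667347)| = 0.044361 eV

Second transition (13 → 8):
ΔE₂ = |E_8 - E_13|
ΔE₂ = |-0.850356250 - (-0.322028402)| = 0.528328 eV

Total energy released:
E_total = ΔE₁ + ΔE₂ = 0.044361 + 0.528328 = 0.573 eV

Note: This equals the direct transition 14 → 8: 0.573 eV ✓
Energy is conserved regardless of the path taken.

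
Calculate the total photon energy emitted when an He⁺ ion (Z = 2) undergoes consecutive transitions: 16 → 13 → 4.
3.1888 eV

The energy levels of He⁺ are E_n = -13.6057 × 2² / n² eV.

First transition (16 → 13):
ΔE₁ = |E_13 - E_16|
ΔE₁ = |-0.3220284024 - (-0.2125890625)| = 0.1094393 eV

Second transition (13 → 4):
ΔE₂ = |E_4 - E_13|
ΔE₂ = |-3.4014250000 - (-0.3220284024)| = 3.0793966 eV

Total energy released:
E_total = ΔE₁ + ΔE₂ = 0.1094393 + 3.0793966 = 3.1888 eV

Note: This equals the direct transition 16 → 4: 3.1888 eV ✓
Energy is conserved regardless of the path taken.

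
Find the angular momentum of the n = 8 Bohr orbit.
8.437e-34 J·s (or 8ℏ)

In the Bohr model, angular momentum is quantized:
L = nℏ

where ℏ = h/(2π) = 1.05457e-34 J·s

For n = 8:
L = 8 × 1.05457e-34 J·s
L = 8.437e-34 J·s

This can also be written as L = 8ℏ.
The angular momentum is an integer multiple of the reduced Planck constant.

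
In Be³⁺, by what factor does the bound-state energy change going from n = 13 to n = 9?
2.08642

Using E_n = -13.6057 Z² / n² eV with Z = 4:

E_9 = -13.6057 × 4² / 9² = -217.6912 / 81 = -2.68754567901 eV
E_13 = -13.6057 × 4² / 13² = -217.6912 / 169 = -1.28811360947 eV

The ratio is:
E_9/E_13 = (-2.68754567901) / (-1.28811360947)
E_9/E_13 = (-217.6912/81) / (-217.6912/169)
E_9/E_13 = 169/81
E_9/E_13 = 2.08642
(Note: the Z² factors cancel in the ratio.)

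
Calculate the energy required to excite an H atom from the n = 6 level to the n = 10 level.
0.242 eV

The energy levels of a hydrogen-like atom are E_n = -13.6057 eV / n².

Energy at n = 6: E_6 = -13.6057 / 6² = -0.377936 eV
Energy at n = 10: E_10 = -13.6057 / 10² = -0.136057 eV

The excitation energy is the difference:
ΔE = E_10 - E_6
ΔE = -0.136057 - (-0.377936)
ΔE = 0.242 eV

Since this is positive, energy must be absorbed (photon absorption).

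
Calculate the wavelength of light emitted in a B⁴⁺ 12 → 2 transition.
14.9968 nm

First, find the transition energy using E_n = -13.6057 Z² / n² eV:
E_12 = -13.6057 × 5² / 12² = -2.362101 eV
E_2 = -13.6057 × 5² / 2² = -85.035625 eV

Photon energy: |ΔE| = |E_2 - E_12| = 82.673524 eV

Convert to wavelength using E = hc/λ with hc = 1239.84 eV·nm:
λ = hc/E = 1239.84 eV·nm / 82.673524 eV
λ = 14.9968 nm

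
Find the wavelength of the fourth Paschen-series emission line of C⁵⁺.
27.907 nm

The lines of a series are numbered from the longest wavelength (smallest ΔE) outward; the fourth line is the transition from n = n_f + 4 to n_f.
The Paschen series has all transitions ending at n_f = 3.

For C⁵⁺ (Z = 6), the fourth line (δ-line) is the jump from n = 7 to n = 3:
E_7 = -13.6057 × 6² / 7² = -9.99602 eV
E_3 = -13.6057 × 6² / 3² = -54.42280 eV
ΔE = E_7 - E_3 = 44.42678 eV

λ = hc/E = 1239.84 eV·nm / 44.42678 eV
λ = 27.907 nm

This is the δ-line of the Paschen series in C⁵⁺.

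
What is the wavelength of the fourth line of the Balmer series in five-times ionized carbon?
11.39 nm

The lines of a series are numbered from the longest wavelength (smallest ΔE) outward; the fourth line is the transition from n = n_f + 4 to n_f.
The Balmer series has all transitions ending at n_f = 2.

For C⁵⁺ (Z = 6), the fourth line (δ-line) is the jump from n = 6 to n = 2:
E_6 = -13.6057 × 6² / 6² = -13.6057 eV
E_2 = -13.6057 × 6² / 2² = -122.4513 eV
ΔE = E_6 - E_2 = 108.8456 eV

λ = hc/E = 1239.84 eV·nm / 108.8456 eV
λ = 11.39 nm

This is the δ-line of the Balmer series in C⁵⁺.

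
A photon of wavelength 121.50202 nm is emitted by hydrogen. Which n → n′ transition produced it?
n = 2 → n = 1

First, find the photon energy from the wavelength (hc = 1239.84 eV·nm):
E = hc/λ = 1239.84 eV·nm / 121.50202 nm = 10.204275 eV

The energy levels of hydrogen satisfy E_n = -13.6057 / n² eV, so an emission n_i → n_f releases
ΔE = 13.6057 × (1/n_f² − 1/n_i²) eV.

Setting ΔE equal to the photon energy:
1/n_f² − 1/n_i² = 10.204275 / 13.6057 = 0.75000000

Since 1/n_i² must be positive, we need 1/n_f² > 0.75000000, i.e. n_f ≤ 1. For each allowed n_f, solve n_i = (1/n_f² − 0.75000000)^(−1/2) and check whether it is a whole number:
  n_f = 1: 1/n_i² = 1.00000000 − 0.75000000 = 0.25000000 → n_i = 2.000  → integer, n_i = 2 ✓

Only n_f = 1 gives an integer upper level, n_i = 2.

The transition is from n = 2 to n = 1 (emission).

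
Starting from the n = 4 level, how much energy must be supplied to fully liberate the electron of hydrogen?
0.8504 eV

The ionization energy is the energy needed to remove the electron completely (n → ∞).

For hydrogen, E_n = -13.6057 eV / n².

At n = 4: E_4 = -13.6057 / 4² = -0.8503563 eV
At n = ∞: E_∞ = 0 eV

Ionization energy = E_∞ - E_4 = 0 - (-0.8503563) = 0.8503563 eV
Ionization energy ≈ 0.8504 eV

This is also called the binding energy of the electron in state n = 4.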